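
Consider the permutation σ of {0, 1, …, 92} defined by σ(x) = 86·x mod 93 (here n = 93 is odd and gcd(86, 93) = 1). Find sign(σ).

+1

Orbit of 68 under x↦86x: [68, 82, 77, 19, 53, 1, 86]… (length divides ord_93(86)).
Decompose π into cycles: lengths [30, 30, 30, 2, 1] (5 cycles, including the fixed point 0).
n − c = 93 − 5 = 88; sign = (−1)^88 = +1.
Via Zolotarev, sign(π_{86}) = (86|93) = +1.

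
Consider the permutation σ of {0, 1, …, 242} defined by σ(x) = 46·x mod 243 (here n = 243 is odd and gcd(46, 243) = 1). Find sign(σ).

+1

Start at x=172: 172 → 136 → 181 → 64 → 28 → 73 → 199 → … (one orbit).
Cycle lengths of π_46 on ℤ/243ℤ: [27, 27, 27, 27, 27, 27, 9, 9, 9, 9, 9, 9, 3, 3, 3, 3, 3, 3, 1, 1, 1, 1, 1, 1, 1, 1, 1]; 27 cycles in total.
27 cycles on 243: each ℓ→(−1)^(ℓ−1), product (−1)^216 = +1.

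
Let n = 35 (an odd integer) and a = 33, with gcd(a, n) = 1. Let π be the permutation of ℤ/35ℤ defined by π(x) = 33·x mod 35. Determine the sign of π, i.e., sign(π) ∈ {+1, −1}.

Trace 9: π^k(9) = [9, 17, 1, 33, 4, 27, 16] for k=0..6.
Decompose π into cycles: lengths [12, 12, 6, 4, 1] (5 cycles, including the fixed point 0).
n − c = 35 − 5 = 30; sign = (−1)^30 = +1.

+1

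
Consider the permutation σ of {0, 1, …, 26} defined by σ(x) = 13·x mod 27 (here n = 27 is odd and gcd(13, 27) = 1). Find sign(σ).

+1

Start at x=4: 4 → 25 → 1 → 13 → 7 → 10 → 22 → … (one orbit).
Cycle type of π: 9×2 + 3×2 + 1×3; total 7 cycles.
n − c = 27 − 7 = 20; sign = (−1)^20 = +1.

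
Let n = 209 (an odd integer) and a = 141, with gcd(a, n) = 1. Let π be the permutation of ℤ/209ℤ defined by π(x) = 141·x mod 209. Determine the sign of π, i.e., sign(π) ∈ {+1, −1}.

Start at x=115: 115 → 122 → 64 → 37 → 201 → 126 → 1 → … (one orbit).
The orbit structure of x ↦ 141x mod 209: 12 orbits of sizes [30, 30, 30, 30, 30, 30, 6, 6, 6, 5, 5, 1].
n − c = 209 − 12 = 197; sign = (−1)^197 = -1.

-1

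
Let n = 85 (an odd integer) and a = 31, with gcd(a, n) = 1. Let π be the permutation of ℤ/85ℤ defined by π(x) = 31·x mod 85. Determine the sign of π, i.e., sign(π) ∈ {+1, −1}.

-1

Start at x=61: 61 → 21 → 56 → 36 → 11 → 1 → 31 → … (one orbit).
Decompose π into cycles: lengths [16, 16, 16, 16, 16, 1, 1, 1, 1, 1] (10 cycles, including the fixed point 0).
10 cycles on 85: each ℓ→(−1)^(ℓ−1), product (−1)^75 = -1.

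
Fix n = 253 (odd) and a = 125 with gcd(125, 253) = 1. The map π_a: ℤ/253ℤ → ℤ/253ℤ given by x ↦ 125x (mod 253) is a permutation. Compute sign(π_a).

-1

Orbit of 168 under x↦125x: [168, 1, 125, 192, 218, 179, 111]… (length divides ord_253(125)).
Cycle lengths of π_125 on ℤ/253ℤ: [110, 110, 22, 5, 5, 1]; 6 cycles in total.
Σ(ℓ_i−1) = 253−6 = 247; sign = (−1)^247 = -1.
Via Zolotarev, sign(π_{125}) = (125|253) = -1.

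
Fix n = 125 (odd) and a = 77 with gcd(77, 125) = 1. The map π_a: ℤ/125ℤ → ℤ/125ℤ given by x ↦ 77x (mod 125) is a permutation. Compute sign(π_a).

Start at x=121: 121 → 67 → 34 → 118 → 86 → 122 → 19 → … (one orbit).
Cycle type of π: 100 + 20 + 4 + 1; total 4 cycles.
n − c = 125 − 4 = 121; sign = (−1)^121 = -1.
Check: (77/125) = -1 by Zolotarev.

-1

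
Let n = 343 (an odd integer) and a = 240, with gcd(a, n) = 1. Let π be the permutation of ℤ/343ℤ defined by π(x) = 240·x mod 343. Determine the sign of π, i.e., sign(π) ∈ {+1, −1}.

Start at x=142: 142 → 123 → 22 → 135 → 158 → 190 → 324 → … (one orbit).
7 cycles of lengths [147, 147, 21, 21, 3, 3, 1].
n − c = 343 − 7 = 336; sign = (−1)^336 = +1.
Check: (240/343) = +1 by Zolotarev.

+1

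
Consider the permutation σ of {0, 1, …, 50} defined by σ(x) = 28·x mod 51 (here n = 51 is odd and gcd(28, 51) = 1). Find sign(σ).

-1

Orbit of 1 under x↦28x: [1, 28, 19, 22, 4, 10, 25]… (length divides ord_51(28)).
π_28 has 6 disjoint cycles with lengths [16, 16, 16, 1, 1, 1] on {0,…,50}.
Σ(ℓ_i−1) = 51−6 = 45; sign = (−1)^45 = -1.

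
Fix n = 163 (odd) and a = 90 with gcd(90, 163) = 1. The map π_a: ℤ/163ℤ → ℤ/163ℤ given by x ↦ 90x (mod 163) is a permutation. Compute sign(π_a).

+1

Orbit of 133 under x↦90x: [133, 71, 33, 36, 143, 156, 22]… (length divides ord_163(90)).
The orbit structure of x ↦ 90x mod 163: 3 orbits of sizes [81, 81, 1].
163 − 3 = 160 transpositions; sign(π) = (−1)^160 = +1.
Check: (90/163) = +1 by Zolotarev.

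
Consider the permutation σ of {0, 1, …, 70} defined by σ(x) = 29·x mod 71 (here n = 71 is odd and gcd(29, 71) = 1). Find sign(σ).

Start at x=37: 37 → 8 → 19 → 54 → 4 → 45 → 27 → … (one orbit).
π_29 has 3 disjoint cycles with lengths [35, 35, 1] on {0,…,70}.
sign(π) = (−1)^{n − #cycles} = (−1)^{71−3} = (−1)^68 = +1.
Check: (29/71) = +1 by Zolotarev.

+1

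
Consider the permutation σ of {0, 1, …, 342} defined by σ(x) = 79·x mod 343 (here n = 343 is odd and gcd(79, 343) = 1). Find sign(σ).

+1

Start at x=79: 79 → 67 → 148 → 30 → 312 → 295 → 324 → … (one orbit).
π_79 has 31 disjoint cycles with lengths [21, 21, 21, 21, 21, 21, 21, 21, 21, 21, 21, 21, 21, 21, 3, 3, 3, 3, 3, 3, 3, 3, 3, 3, 3, 3, 3, 3, 3, 3, 1] on {0,…,342}.
Σ(ℓ_i−1) = 343−31 = 312; sign = (−1)^312 = +1.
Check: (79/343) = +1 by Zolotarev.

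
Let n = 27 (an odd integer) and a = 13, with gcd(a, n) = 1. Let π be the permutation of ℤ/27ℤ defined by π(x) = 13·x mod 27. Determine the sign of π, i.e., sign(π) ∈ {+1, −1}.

Start at x=19: 19 → 4 → 25 → 1 → 13 → 7 → 10 → … (one orbit).
π_13 has 7 disjoint cycles with lengths [9, 9, 3, 3, 1, 1, 1] on {0,…,26}.
With 7 cycles on 27 points, sign = (−1)^{27−7} = +1.
The Jacobi symbol (13|27) = +1 (Zolotarev) agrees.

+1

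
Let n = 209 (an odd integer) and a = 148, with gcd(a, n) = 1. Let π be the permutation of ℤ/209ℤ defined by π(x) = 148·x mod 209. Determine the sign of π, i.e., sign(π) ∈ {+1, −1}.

Trace 170: π^k(170) = [170, 80, 136, 64, 67, 93, 179] for k=0..6.
6 cycles of lengths [90, 90, 18, 5, 5, 1].
With 6 cycles on 209 points, sign = (−1)^{209−6} = -1.
Check: (148/209) = -1 by Zolotarev.

-1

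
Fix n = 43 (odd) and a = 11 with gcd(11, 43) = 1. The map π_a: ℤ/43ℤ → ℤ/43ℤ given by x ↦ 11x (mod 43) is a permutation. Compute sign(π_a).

+1

Trace 16: π^k(16) = [16, 4, 1, 11, 35, 41, 21] for k=0..6.
Cycle lengths of π_11 on ℤ/43ℤ: [7, 7, 7, 7, 7, 7, 1]; 7 cycles in total.
7 cycles on 43: each ℓ→(−1)^(ℓ−1), product (−1)^36 = +1.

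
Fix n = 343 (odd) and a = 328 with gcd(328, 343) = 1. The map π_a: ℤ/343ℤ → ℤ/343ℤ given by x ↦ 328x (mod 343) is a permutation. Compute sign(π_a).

Orbit of 153 under x↦328x: [153, 106, 125, 183, 342, 15, 118]… (length divides ord_343(328)).
π_328 has 10 disjoint cycles with lengths [98, 98, 98, 14, 14, 14, 2, 2, 2, 1] on {0,…,342}.
With 10 cycles on 343 points, sign = (−1)^{343−10} = -1.
(328|343)_J = -1 (Zolotarev's lemma cross-check).

-1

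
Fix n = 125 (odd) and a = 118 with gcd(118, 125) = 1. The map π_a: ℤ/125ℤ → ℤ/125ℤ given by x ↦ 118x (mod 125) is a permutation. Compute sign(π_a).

-1

Orbit of 51 under x↦118x: [51, 18, 124, 7, 76, 93, 99]… (length divides ord_125(118)).
The orbit structure of x ↦ 118x mod 125: 12 orbits of sizes [20, 20, 20, 20, 20, 4, 4, 4, 4, 4, 4, 1].
sign(π) = (−1)^{n − #cycles} = (−1)^{125−12} = (−1)^113 = -1.
Via Zolotarev, sign(π_{118}) = (118|125) = -1.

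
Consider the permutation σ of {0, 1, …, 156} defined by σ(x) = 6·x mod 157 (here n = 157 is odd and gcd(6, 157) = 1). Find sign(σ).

-1

Start at x=5: 5 → 30 → 23 → 138 → 43 → 101 → 135 → … (one orbit).
Cycle lengths of π_6 on ℤ/157ℤ: [156, 1]; 2 cycles in total.
n − c = 157 − 2 = 155; sign = (−1)^155 = -1.
Check: (6/157) = -1 by Zolotarev.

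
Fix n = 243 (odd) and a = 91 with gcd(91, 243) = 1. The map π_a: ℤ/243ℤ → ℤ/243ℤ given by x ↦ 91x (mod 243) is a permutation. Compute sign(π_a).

Trace 91: π^k(91) = [91, 19, 28, 118, 46, 55, 145] for k=0..6.
The orbit structure of x ↦ 91x mod 243: 27 orbits of sizes [27, 27, 27, 27, 27, 27, 9, 9, 9, 9, 9, 9, 3, 3, 3, 3, 3, 3, 1, 1, 1, 1, 1, 1, 1, 1, 1].
243 − 27 = 216 transpositions; sign(π) = (−1)^216 = +1.

+1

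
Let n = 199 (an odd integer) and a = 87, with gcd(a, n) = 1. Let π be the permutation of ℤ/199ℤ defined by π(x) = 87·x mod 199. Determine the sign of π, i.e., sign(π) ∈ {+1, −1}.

Orbit of 61 under x↦87x: [61, 133, 29, 135, 4, 149, 28]… (length divides ord_199(87)).
Cycle lengths of π_87 on ℤ/199ℤ: [198, 1]; 2 cycles in total.
sign(π) = (−1)^{n − #cycles} = (−1)^{199−2} = (−1)^197 = -1.
(87|199)_J = -1 (Zolotarev's lemma cross-check).

-1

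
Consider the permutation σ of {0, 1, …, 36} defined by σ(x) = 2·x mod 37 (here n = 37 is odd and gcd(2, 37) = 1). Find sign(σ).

-1

Orbit of 15 under x↦2x: [15, 30, 23, 9, 18, 36, 35]… (length divides ord_37(2)).
2 cycles of lengths [36, 1].
sign(π) = (−1)^{n − #cycles} = (−1)^{37−2} = (−1)^35 = -1.
Zolotarev: (2|37) = -1, matching the cycle-count sign.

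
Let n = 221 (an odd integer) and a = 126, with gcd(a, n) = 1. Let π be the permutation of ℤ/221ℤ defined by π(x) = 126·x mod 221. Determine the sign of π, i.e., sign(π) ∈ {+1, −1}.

-1

Trace 14: π^k(14) = [14, 217, 159, 144, 22, 120, 92] for k=0..6.
10 cycles of lengths [48, 48, 48, 48, 16, 3, 3, 3, 3, 1].
With 10 cycles on 221 points, sign = (−1)^{221−10} = -1.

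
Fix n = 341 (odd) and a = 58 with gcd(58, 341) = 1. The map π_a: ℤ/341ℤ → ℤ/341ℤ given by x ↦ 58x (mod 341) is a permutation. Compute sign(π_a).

Trace 58: π^k(58) = [58, 295, 60, 70, 309, 190, 108] for k=0..6.
Cycle type of π: 10×33 + 5×2 + 1; total 36 cycles.
n − c = 341 − 36 = 305; sign = (−1)^305 = -1.
(58|341)_J = -1 (Zolotarev's lemma cross-check).

-1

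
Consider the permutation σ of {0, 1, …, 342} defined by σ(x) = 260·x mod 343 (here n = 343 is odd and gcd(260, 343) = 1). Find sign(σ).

+1

Start at x=253: 253 → 267 → 134 → 197 → 113 → 225 → 190 → … (one orbit).
19 cycles of lengths [49, 49, 49, 49, 49, 49, 7, 7, 7, 7, 7, 7, 1, 1, 1, 1, 1, 1, 1].
sign(π) = (−1)^{n − #cycles} = (−1)^{343−19} = (−1)^324 = +1.
Check: (260/343) = +1 by Zolotarev.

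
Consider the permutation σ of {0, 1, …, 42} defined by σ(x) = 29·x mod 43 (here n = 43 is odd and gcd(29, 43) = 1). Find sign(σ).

-1

Trace 33: π^k(33) = [33, 11, 18, 6, 2, 15, 5] for k=0..6.
The orbit structure of x ↦ 29x mod 43: 2 orbits of sizes [42, 1].
With 2 cycles on 43 points, sign = (−1)^{43−2} = -1.
(29|43)_J = -1 (Zolotarev's lemma cross-check).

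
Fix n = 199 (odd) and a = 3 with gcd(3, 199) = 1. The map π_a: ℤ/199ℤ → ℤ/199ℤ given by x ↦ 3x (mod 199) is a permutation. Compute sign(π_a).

Start at x=171: 171 → 115 → 146 → 40 → 120 → 161 → 85 → … (one orbit).
Decompose π into cycles: lengths [198, 1] (2 cycles, including the fixed point 0).
2 cycles on 199: each ℓ→(−1)^(ℓ−1), product (−1)^197 = -1.

-1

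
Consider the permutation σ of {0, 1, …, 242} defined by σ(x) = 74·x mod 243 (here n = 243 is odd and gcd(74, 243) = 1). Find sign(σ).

-1

Start at x=106: 106 → 68 → 172 → 92 → 4 → 53 → 34 → … (one orbit).
Cycle type of π: 162 + 54 + 18 + 6 + 2 + 1; total 6 cycles.
6 cycles on 243: each ℓ→(−1)^(ℓ−1), product (−1)^237 = -1.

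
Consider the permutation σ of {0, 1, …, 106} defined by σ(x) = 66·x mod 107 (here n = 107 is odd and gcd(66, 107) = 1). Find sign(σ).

-1

Trace 101: π^k(101) = [101, 32, 79, 78, 12, 43, 56] for k=0..6.
2 cycles of lengths [106, 1].
2 cycles on 107: each ℓ→(−1)^(ℓ−1), product (−1)^105 = -1.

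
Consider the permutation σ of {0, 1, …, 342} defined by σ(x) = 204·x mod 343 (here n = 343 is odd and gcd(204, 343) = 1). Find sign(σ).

+1

Orbit of 288 under x↦204x: [288, 99, 302, 211, 169, 176, 232]… (length divides ord_343(204)).
19 cycles of lengths [49, 49, 49, 49, 49, 49, 7, 7, 7, 7, 7, 7, 1, 1, 1, 1, 1, 1, 1].
Σ(ℓ_i−1) = 343−19 = 324; sign = (−1)^324 = +1.
Check: (204/343) = +1 by Zolotarev.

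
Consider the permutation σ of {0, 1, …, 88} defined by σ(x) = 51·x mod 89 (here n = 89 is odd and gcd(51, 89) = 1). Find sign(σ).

-1

Orbit of 5 under x↦51x: [5, 77, 11, 27, 42, 6, 39]… (length divides ord_89(51)).
Cycle lengths of π_51 on ℤ/89ℤ: [88, 1]; 2 cycles in total.
89 − 2 = 87 transpositions; sign(π) = (−1)^87 = -1.
The Jacobi symbol (51|89) = -1 (Zolotarev) agrees.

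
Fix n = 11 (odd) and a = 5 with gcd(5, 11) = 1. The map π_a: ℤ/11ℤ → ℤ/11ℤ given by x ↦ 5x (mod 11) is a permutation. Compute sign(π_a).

+1

Start at x=4: 4 → 9 → 1 → 5 → 3 → 4 (one orbit).
The orbit structure of x ↦ 5x mod 11: 3 orbits of sizes [5, 5, 1].
sign(π) = (−1)^{n − #cycles} = (−1)^{11−3} = (−1)^8 = +1.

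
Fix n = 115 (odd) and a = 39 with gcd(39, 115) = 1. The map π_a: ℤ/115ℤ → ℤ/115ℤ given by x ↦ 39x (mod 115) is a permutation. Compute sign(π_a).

+1

Trace 49: π^k(49) = [49, 71, 9, 6, 4, 41, 104] for k=0..6.
Decompose π into cycles: lengths [22, 22, 22, 22, 11, 11, 2, 2, 1] (9 cycles, including the fixed point 0).
9 cycles on 115: each ℓ→(−1)^(ℓ−1), product (−1)^106 = +1.
Check: (39/115) = +1 by Zolotarev.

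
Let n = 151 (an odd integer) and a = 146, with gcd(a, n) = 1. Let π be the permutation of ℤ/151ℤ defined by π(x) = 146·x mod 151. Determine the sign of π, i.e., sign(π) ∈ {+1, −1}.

-1

Trace 121: π^k(121) = [121, 150, 5, 126, 125, 130, 105] for k=0..6.
Cycle type of π: 150 + 1; total 2 cycles.
151 − 2 = 149 transpositions; sign(π) = (−1)^149 = -1.
(146|151)_J = -1 (Zolotarev's lemma cross-check).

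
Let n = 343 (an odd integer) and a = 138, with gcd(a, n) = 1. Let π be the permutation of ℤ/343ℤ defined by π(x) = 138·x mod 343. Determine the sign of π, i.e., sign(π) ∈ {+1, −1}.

-1

Trace 124: π^k(124) = [124, 305, 244, 58, 115, 92, 5] for k=0..6.
Cycle type of π: 294 + 42 + 6 + 1; total 4 cycles.
n − c = 343 − 4 = 339; sign = (−1)^339 = -1.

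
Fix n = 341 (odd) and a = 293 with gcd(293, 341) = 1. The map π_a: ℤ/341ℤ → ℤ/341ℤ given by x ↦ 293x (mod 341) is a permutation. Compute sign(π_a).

-1

Trace 40: π^k(40) = [40, 126, 90, 113, 32, 169, 72] for k=0..6.
Decompose π into cycles: lengths [30, 30, 30, 30, 30, 30, 30, 30, 30, 30, 15, 15, 10, 1] (14 cycles, including the fixed point 0).
341 − 14 = 327 transpositions; sign(π) = (−1)^327 = -1.
Zolotarev: (293|341) = -1, matching the cycle-count sign.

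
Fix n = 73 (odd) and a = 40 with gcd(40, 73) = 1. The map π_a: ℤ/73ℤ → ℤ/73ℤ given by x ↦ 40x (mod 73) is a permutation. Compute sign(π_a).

-1

Start at x=39: 39 → 27 → 58 → 57 → 17 → 23 → 44 → … (one orbit).
π_40 has 2 disjoint cycles with lengths [72, 1] on {0,…,72}.
2 cycles on 73: each ℓ→(−1)^(ℓ−1), product (−1)^71 = -1.
The Jacobi symbol (40|73) = -1 (Zolotarev) agrees.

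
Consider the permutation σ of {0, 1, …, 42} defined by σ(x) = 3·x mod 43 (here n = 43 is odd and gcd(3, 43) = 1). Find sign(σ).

Orbit of 3 under x↦3x: [3, 9, 27, 38, 28, 41, 37]… (length divides ord_43(3)).
2 cycles of lengths [42, 1].
With 2 cycles on 43 points, sign = (−1)^{43−2} = -1.

-1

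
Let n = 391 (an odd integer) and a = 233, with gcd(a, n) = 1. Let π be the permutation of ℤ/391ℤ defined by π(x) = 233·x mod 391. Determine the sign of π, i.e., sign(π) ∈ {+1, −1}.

Trace 29: π^k(29) = [29, 110, 215, 47, 3, 308, 211] for k=0..6.
6 cycles of lengths [176, 176, 16, 11, 11, 1].
Σ(ℓ_i−1) = 391−6 = 385; sign = (−1)^385 = -1.
(233|391)_J = -1 (Zolotarev's lemma cross-check).

-1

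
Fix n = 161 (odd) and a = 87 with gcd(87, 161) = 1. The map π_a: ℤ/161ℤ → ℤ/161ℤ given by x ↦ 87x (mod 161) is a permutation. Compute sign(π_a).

-1

Start at x=124: 124 → 1 → 87 → 2 → 13 → 4 → 26 → … (one orbit).
Decompose π into cycles: lengths [66, 66, 11, 11, 6, 1] (6 cycles, including the fixed point 0).
6 cycles on 161: each ℓ→(−1)^(ℓ−1), product (−1)^155 = -1.
Check: (87/161) = -1 by Zolotarev.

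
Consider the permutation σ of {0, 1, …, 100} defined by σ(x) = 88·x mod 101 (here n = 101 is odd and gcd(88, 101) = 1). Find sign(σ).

+1

Orbit of 19 under x↦88x: [19, 56, 80, 71, 87, 81, 58]… (length divides ord_101(88)).
Cycle type of π: 25×4 + 1; total 5 cycles.
5 cycles on 101: each ℓ→(−1)^(ℓ−1), product (−1)^96 = +1.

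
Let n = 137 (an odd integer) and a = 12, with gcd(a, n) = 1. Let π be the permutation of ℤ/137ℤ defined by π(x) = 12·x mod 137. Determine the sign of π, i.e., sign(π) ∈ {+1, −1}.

Orbit of 123 under x↦12x: [123, 106, 39, 57, 136, 125, 130]… (length divides ord_137(12)).
Cycle type of π: 136 + 1; total 2 cycles.
Σ(ℓ_i−1) = 137−2 = 135; sign = (−1)^135 = -1.
The Jacobi symbol (12|137) = -1 (Zolotarev) agrees.

-1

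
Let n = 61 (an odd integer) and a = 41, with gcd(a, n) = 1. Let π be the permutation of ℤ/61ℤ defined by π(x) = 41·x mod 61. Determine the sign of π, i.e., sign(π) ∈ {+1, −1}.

+1

Start at x=34: 34 → 52 → 58 → 60 → 20 → 27 → 9 → … (one orbit).
Cycle lengths of π_41 on ℤ/61ℤ: [10, 10, 10, 10, 10, 10, 1]; 7 cycles in total.
sign(π) = (−1)^{n − #cycles} = (−1)^{61−7} = (−1)^54 = +1.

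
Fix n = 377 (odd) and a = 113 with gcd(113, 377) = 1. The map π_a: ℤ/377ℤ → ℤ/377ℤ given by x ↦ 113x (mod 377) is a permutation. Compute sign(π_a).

Start at x=302: 302 → 196 → 282 → 198 → 131 → 100 → 367 → … (one orbit).
Cycle type of π: 84×4 + 28 + 3×4 + 1; total 10 cycles.
10 cycles on 377: each ℓ→(−1)^(ℓ−1), product (−1)^367 = -1.
Check: (113/377) = -1 by Zolotarev.

-1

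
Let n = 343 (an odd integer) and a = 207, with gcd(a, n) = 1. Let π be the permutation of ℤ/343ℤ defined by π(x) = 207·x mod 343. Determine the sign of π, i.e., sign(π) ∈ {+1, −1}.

Start at x=74: 74 → 226 → 134 → 298 → 289 → 141 → 32 → … (one orbit).
Cycle lengths of π_207 on ℤ/343ℤ: [147, 147, 21, 21, 3, 3, 1]; 7 cycles in total.
Σ(ℓ_i−1) = 343−7 = 336; sign = (−1)^336 = +1.
Zolotarev: (207|343) = +1, matching the cycle-count sign.

+1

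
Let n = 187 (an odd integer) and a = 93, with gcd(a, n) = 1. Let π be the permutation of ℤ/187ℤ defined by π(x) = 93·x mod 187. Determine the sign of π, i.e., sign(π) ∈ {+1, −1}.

+1

Start at x=111: 111 → 38 → 168 → 103 → 42 → 166 → 104 → … (one orbit).
9 cycles of lengths [40, 40, 40, 40, 8, 8, 5, 5, 1].
9 cycles on 187: each ℓ→(−1)^(ℓ−1), product (−1)^178 = +1.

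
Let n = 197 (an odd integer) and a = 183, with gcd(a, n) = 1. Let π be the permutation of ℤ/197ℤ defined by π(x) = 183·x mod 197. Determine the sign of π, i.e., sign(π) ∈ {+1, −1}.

Start at x=1: 1 → 183 → 196 → 14 → 1 (one orbit).
The orbit structure of x ↦ 183x mod 197: 50 orbits of sizes [4, 4, 4, 4, 4, 4, 4, 4, 4, 4, 4, 4, 4, 4, 4, 4, 4, 4, 4, 4, 4, 4, 4, 4, 4, 4, 4, 4, 4, 4, 4, 4, 4, 4, 4, 4, 4, 4, 4, 4, 4, 4, 4, 4, 4, 4, 4, 4, 4, 1].
sign(π) = (−1)^{n − #cycles} = (−1)^{197−50} = (−1)^147 = -1.
Via Zolotarev, sign(π_{183}) = (183|197) = -1.

-1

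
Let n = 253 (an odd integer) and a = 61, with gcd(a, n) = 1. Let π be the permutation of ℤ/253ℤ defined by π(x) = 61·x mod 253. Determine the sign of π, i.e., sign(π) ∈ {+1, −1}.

Orbit of 16 under x↦61x: [16, 217, 81, 134, 78, 204, 47]… (length divides ord_253(61)).
Decompose π into cycles: lengths [110, 110, 22, 10, 1] (5 cycles, including the fixed point 0).
253 − 5 = 248 transpositions; sign(π) = (−1)^248 = +1.
The Jacobi symbol (61|253) = +1 (Zolotarev) agrees.

+1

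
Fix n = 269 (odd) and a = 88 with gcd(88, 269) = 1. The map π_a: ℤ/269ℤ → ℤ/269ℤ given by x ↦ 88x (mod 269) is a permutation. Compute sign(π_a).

-1

Start at x=240: 240 → 138 → 39 → 204 → 198 → 208 → 12 → … (one orbit).
Cycle type of π: 268 + 1; total 2 cycles.
n − c = 269 − 2 = 267; sign = (−1)^267 = -1.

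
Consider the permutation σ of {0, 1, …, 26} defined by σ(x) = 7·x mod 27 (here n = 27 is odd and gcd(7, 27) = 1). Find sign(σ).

+1

Orbit of 7 under x↦7x: [7, 22, 19, 25, 13, 10, 16]… (length divides ord_27(7)).
The orbit structure of x ↦ 7x mod 27: 7 orbits of sizes [9, 9, 3, 3, 1, 1, 1].
7 cycles on 27: each ℓ→(−1)^(ℓ−1), product (−1)^20 = +1.
(7|27)_J = +1 (Zolotarev's lemma cross-check).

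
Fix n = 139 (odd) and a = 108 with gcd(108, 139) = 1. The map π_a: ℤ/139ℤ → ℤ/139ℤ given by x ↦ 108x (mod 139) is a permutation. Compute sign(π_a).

Start at x=43: 43 → 57 → 40 → 11 → 76 → 7 → 61 → … (one orbit).
Decompose π into cycles: lengths [138, 1] (2 cycles, including the fixed point 0).
sign(π) = (−1)^{n − #cycles} = (−1)^{139−2} = (−1)^137 = -1.

-1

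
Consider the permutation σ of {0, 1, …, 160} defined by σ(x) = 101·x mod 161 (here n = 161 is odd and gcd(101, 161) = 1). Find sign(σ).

Orbit of 150 under x↦101x: [150, 16, 6, 123, 26, 50, 59]… (length divides ord_161(101)).
Decompose π into cycles: lengths [66, 66, 11, 11, 6, 1] (6 cycles, including the fixed point 0).
161 − 6 = 155 transpositions; sign(π) = (−1)^155 = -1.

-1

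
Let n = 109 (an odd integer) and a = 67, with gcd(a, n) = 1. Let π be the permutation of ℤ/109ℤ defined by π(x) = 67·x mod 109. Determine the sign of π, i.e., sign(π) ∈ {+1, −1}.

Start at x=97: 97 → 68 → 87 → 52 → 105 → 59 → 29 → … (one orbit).
Cycle type of π: 108 + 1; total 2 cycles.
With 2 cycles on 109 points, sign = (−1)^{109−2} = -1.

-1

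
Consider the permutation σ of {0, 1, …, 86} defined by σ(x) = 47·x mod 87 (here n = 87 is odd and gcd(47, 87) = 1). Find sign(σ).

+1

Orbit of 50 under x↦47x: [50, 1, 47, 34, 32, 25, 44]… (length divides ord_87(47)).
Decompose π into cycles: lengths [28, 28, 28, 2, 1] (5 cycles, including the fixed point 0).
87 − 5 = 82 transpositions; sign(π) = (−1)^82 = +1.
The Jacobi symbol (47|87) = +1 (Zolotarev) agrees.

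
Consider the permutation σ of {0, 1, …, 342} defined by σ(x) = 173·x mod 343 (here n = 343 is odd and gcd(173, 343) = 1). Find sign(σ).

Start at x=115: 115 → 1 → 173 → 88 → 132 → 198 → 297 → … (one orbit).
Cycle lengths of π_173 on ℤ/343ℤ: [294, 42, 6, 1]; 4 cycles in total.
Σ(ℓ_i−1) = 343−4 = 339; sign = (−1)^339 = -1.
Zolotarev: (173|343) = -1, matching the cycle-count sign.

-1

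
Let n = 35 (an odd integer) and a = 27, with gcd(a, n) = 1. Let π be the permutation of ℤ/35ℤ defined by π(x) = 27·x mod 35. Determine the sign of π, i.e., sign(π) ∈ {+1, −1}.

+1

Orbit of 1 under x↦27x: [1, 27, 29, 13]… (length divides ord_35(27)).
π_27 has 11 disjoint cycles with lengths [4, 4, 4, 4, 4, 4, 4, 2, 2, 2, 1] on {0,…,34}.
With 11 cycles on 35 points, sign = (−1)^{35−11} = +1.
(27|35)_J = +1 (Zolotarev's lemma cross-check).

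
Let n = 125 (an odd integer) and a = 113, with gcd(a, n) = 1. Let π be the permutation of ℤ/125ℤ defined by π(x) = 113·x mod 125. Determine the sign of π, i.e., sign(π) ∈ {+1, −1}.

Orbit of 7 under x↦113x: [7, 41, 8, 29, 27, 51, 13]… (length divides ord_125(113)).
4 cycles of lengths [100, 20, 4, 1].
Σ(ℓ_i−1) = 125−4 = 121; sign = (−1)^121 = -1.
Via Zolotarev, sign(π_{113}) = (113|125) = -1.

-1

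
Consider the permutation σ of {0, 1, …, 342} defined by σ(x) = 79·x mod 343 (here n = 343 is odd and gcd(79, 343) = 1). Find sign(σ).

+1

Orbit of 324 under x↦79x: [324, 214, 99, 275, 116, 246, 226]… (length divides ord_343(79)).
Cycle lengths of π_79 on ℤ/343ℤ: [21, 21, 21, 21, 21, 21, 21, 21, 21, 21, 21, 21, 21, 21, 3, 3, 3, 3, 3, 3, 3, 3, 3, 3, 3, 3, 3, 3, 3, 3, 1]; 31 cycles in total.
With 31 cycles on 343 points, sign = (−1)^{343−31} = +1.
(79|343)_J = +1 (Zolotarev's lemma cross-check).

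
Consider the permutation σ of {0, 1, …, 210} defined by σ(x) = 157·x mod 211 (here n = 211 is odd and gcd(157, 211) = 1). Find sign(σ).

-1

Trace 33: π^k(33) = [33, 117, 12, 196, 177, 148, 26] for k=0..6.
Cycle lengths of π_157 on ℤ/211ℤ: [42, 42, 42, 42, 42, 1]; 6 cycles in total.
Σ(ℓ_i−1) = 211−6 = 205; sign = (−1)^205 = -1.
Check: (157/211) = -1 by Zolotarev.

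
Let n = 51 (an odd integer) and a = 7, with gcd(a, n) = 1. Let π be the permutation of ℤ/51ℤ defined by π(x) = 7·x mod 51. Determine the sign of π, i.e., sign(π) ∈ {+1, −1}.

Start at x=25: 25 → 22 → 1 → 7 → 49 → 37 → 4 → … (one orbit).
6 cycles of lengths [16, 16, 16, 1, 1, 1].
sign(π) = (−1)^{n − #cycles} = (−1)^{51−6} = (−1)^45 = -1.
The Jacobi symbol (7|51) = -1 (Zolotarev) agrees.

-1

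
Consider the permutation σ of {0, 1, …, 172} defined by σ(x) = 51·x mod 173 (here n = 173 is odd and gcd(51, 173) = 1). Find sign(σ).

+1

Start at x=100: 100 → 83 → 81 → 152 → 140 → 47 → 148 → … (one orbit).
π_51 has 5 disjoint cycles with lengths [43, 43, 43, 43, 1] on {0,…,172}.
sign(π) = (−1)^{n − #cycles} = (−1)^{173−5} = (−1)^168 = +1.
(51|173)_J = +1 (Zolotarev's lemma cross-check).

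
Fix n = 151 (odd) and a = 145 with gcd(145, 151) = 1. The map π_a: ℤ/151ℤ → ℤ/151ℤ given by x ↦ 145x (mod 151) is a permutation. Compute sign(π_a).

+1

Start at x=88: 88 → 76 → 148 → 18 → 43 → 44 → 38 → … (one orbit).
The orbit structure of x ↦ 145x mod 151: 3 orbits of sizes [75, 75, 1].
151 − 3 = 148 transpositions; sign(π) = (−1)^148 = +1.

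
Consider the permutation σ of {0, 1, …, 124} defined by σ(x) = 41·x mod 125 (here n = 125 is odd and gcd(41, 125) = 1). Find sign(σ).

Start at x=56: 56 → 46 → 11 → 76 → 116 → 6 → 121 → … (one orbit).
Cycle lengths of π_41 on ℤ/125ℤ: [25, 25, 25, 25, 5, 5, 5, 5, 1, 1, 1, 1, 1]; 13 cycles in total.
13 cycles on 125: each ℓ→(−1)^(ℓ−1), product (−1)^112 = +1.
Via Zolotarev, sign(π_{41}) = (41|125) = +1.

+1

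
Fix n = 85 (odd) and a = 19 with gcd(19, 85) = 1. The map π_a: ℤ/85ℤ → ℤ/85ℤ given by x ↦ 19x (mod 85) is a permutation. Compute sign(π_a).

+1

Trace 21: π^k(21) = [21, 59, 16, 49, 81, 9, 1] for k=0..6.
Cycle lengths of π_19 on ℤ/85ℤ: [8, 8, 8, 8, 8, 8, 8, 8, 8, 8, 2, 2, 1]; 13 cycles in total.
85 − 13 = 72 transpositions; sign(π) = (−1)^72 = +1.
Via Zolotarev, sign(π_{19}) = (19|85) = +1.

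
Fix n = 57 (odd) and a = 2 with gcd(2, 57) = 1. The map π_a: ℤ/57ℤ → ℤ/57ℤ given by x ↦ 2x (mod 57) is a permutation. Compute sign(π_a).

+1

Orbit of 2 under x↦2x: [2, 4, 8, 16, 32, 7, 14]… (length divides ord_57(2)).
Cycle type of π: 18×3 + 2 + 1; total 5 cycles.
Σ(ℓ_i−1) = 57−5 = 52; sign = (−1)^52 = +1.
The Jacobi symbol (2|57) = +1 (Zolotarev) agrees.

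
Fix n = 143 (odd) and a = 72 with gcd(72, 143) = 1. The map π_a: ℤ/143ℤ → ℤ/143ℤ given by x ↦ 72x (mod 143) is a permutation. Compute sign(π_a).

+1

Orbit of 3 under x↦72x: [3, 73, 108, 54, 27, 85, 114]… (length divides ord_143(72)).
Cycle type of π: 60×2 + 12 + 10 + 1; total 5 cycles.
5 cycles on 143: each ℓ→(−1)^(ℓ−1), product (−1)^138 = +1.
Via Zolotarev, sign(π_{72}) = (72|143) = +1.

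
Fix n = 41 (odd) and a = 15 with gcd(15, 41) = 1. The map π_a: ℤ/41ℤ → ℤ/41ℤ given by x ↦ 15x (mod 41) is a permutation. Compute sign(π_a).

-1

Trace 6: π^k(6) = [6, 8, 38, 37, 22, 2, 30] for k=0..6.
The orbit structure of x ↦ 15x mod 41: 2 orbits of sizes [40, 1].
Σ(ℓ_i−1) = 41−2 = 39; sign = (−1)^39 = -1.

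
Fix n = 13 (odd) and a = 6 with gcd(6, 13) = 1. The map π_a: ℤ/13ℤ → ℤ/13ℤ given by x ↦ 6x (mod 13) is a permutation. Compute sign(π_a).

-1

Orbit of 1 under x↦6x: [1, 6, 10, 8, 9, 2, 12]… (length divides ord_13(6)).
π_6 has 2 disjoint cycles with lengths [12, 1] on {0,…,12}.
With 2 cycles on 13 points, sign = (−1)^{13−2} = -1.
Check: (6/13) = -1 by Zolotarev.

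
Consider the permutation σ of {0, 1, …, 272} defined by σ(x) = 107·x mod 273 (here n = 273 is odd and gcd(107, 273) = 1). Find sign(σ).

-1

Start at x=16: 16 → 74 → 1 → 107 → 256 → 92 → 16 (one orbit).
62 cycles of lengths [6, 6, 6, 6, 6, 6, 6, 6, 6, 6, 6, 6, 6, 6, 6, 6, 6, 6, 6, 6, 6, 6, 6, 6, 6, 6, 6, 6, 6, 6, 3, 3, 3, 3, 3, 3, 3, 3, 3, 3, 3, 3, 3, 3, 3, 3, 3, 3, 3, 3, 3, 3, 3, 3, 3, 3, 3, 3, 3, 3, 2, 1].
Σ(ℓ_i−1) = 273−62 = 211; sign = (−1)^211 = -1.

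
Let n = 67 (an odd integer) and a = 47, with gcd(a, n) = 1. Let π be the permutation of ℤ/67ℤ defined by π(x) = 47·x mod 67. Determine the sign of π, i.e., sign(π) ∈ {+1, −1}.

+1

Start at x=21: 21 → 49 → 25 → 36 → 17 → 62 → 33 → … (one orbit).
Cycle type of π: 33×2 + 1; total 3 cycles.
With 3 cycles on 67 points, sign = (−1)^{67−3} = +1.
(47|67)_J = +1 (Zolotarev's lemma cross-check).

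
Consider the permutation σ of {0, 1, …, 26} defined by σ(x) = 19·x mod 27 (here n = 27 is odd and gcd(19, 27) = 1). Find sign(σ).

+1

Start at x=1: 1 → 19 → 10 → 1 (one orbit).
Cycle lengths of π_19 on ℤ/27ℤ: [3, 3, 3, 3, 3, 3, 1, 1, 1, 1, 1, 1, 1, 1, 1]; 15 cycles in total.
27 − 15 = 12 transpositions; sign(π) = (−1)^12 = +1.
The Jacobi symbol (19|27) = +1 (Zolotarev) agrees.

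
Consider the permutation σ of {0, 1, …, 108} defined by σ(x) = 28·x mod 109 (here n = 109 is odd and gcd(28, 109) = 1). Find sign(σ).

+1

Orbit of 27 under x↦28x: [27, 102, 22, 71, 26, 74, 1]… (length divides ord_109(28)).
π_28 has 3 disjoint cycles with lengths [54, 54, 1] on {0,…,108}.
With 3 cycles on 109 points, sign = (−1)^{109−3} = +1.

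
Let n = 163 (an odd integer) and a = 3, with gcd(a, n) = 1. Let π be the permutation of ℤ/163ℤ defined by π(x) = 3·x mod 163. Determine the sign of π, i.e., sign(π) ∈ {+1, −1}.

Trace 60: π^k(60) = [60, 17, 51, 153, 133, 73, 56] for k=0..6.
The orbit structure of x ↦ 3x mod 163: 2 orbits of sizes [162, 1].
Σ(ℓ_i−1) = 163−2 = 161; sign = (−1)^161 = -1.
Check: (3/163) = -1 by Zolotarev.

-1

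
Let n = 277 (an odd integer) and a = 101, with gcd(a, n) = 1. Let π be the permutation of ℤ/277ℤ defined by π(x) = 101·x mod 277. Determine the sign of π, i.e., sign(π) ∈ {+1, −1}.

-1

Trace 266: π^k(266) = [266, 274, 251, 144, 140, 13, 205] for k=0..6.
Cycle type of π: 276 + 1; total 2 cycles.
Σ(ℓ_i−1) = 277−2 = 275; sign = (−1)^275 = -1.
Check: (101/277) = -1 by Zolotarev.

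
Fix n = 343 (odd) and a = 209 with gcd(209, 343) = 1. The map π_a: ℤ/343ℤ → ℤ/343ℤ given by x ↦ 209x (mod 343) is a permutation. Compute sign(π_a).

-1

Start at x=57: 57 → 251 → 323 → 279 → 1 → 209 → 120 → … (one orbit).
The orbit structure of x ↦ 209x mod 343: 10 orbits of sizes [98, 98, 98, 14, 14, 14, 2, 2, 2, 1].
Σ(ℓ_i−1) = 343−10 = 333; sign = (−1)^333 = -1.
(209|343)_J = -1 (Zolotarev's lemma cross-check).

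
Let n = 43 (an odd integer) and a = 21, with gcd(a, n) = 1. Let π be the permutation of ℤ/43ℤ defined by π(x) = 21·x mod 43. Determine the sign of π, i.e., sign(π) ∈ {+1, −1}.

Trace 1: π^k(1) = [1, 21, 11, 16, 35, 4, 41] for k=0..6.
Decompose π into cycles: lengths [7, 7, 7, 7, 7, 7, 1] (7 cycles, including the fixed point 0).
sign(π) = (−1)^{n − #cycles} = (−1)^{43−7} = (−1)^36 = +1.

+1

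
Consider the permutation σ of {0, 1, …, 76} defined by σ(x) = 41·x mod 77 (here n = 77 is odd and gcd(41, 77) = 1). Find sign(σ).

Trace 1: π^k(1) = [1, 41, 64, 6, 15, 76, 36] for k=0..6.
The orbit structure of x ↦ 41x mod 77: 11 orbits of sizes [10, 10, 10, 10, 10, 10, 10, 2, 2, 2, 1].
n − c = 77 − 11 = 66; sign = (−1)^66 = +1.

+1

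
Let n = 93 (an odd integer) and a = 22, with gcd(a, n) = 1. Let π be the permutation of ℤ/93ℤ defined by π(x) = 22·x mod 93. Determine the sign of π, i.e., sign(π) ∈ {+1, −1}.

Start at x=13: 13 → 7 → 61 → 40 → 43 → 16 → 73 → … (one orbit).
Cycle lengths of π_22 on ℤ/93ℤ: [30, 30, 30, 1, 1, 1]; 6 cycles in total.
sign(π) = (−1)^{n − #cycles} = (−1)^{93−6} = (−1)^87 = -1.

-1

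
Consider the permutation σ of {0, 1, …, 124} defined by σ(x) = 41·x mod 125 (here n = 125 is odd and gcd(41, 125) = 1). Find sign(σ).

+1

Orbit of 81 under x↦41x: [81, 71, 36, 101, 16, 31, 21]… (length divides ord_125(41)).
Decompose π into cycles: lengths [25, 25, 25, 25, 5, 5, 5, 5, 1, 1, 1, 1, 1] (13 cycles, including the fixed point 0).
125 − 13 = 112 transpositions; sign(π) = (−1)^112 = +1.
Zolotarev: (41|125) = +1, matching the cycle-count sign.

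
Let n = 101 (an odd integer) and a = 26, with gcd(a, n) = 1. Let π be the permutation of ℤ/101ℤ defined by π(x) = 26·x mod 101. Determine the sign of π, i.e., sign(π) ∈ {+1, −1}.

-1

Trace 24: π^k(24) = [24, 18, 64, 48, 36, 27, 96] for k=0..6.
Cycle lengths of π_26 on ℤ/101ℤ: [100, 1]; 2 cycles in total.
n − c = 101 − 2 = 99; sign = (−1)^99 = -1.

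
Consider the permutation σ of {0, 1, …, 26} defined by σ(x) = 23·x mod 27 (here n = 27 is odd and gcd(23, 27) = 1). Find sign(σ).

-1

Orbit of 10 under x↦23x: [10, 14, 25, 8, 22, 20, 1]… (length divides ord_27(23)).
The orbit structure of x ↦ 23x mod 27: 4 orbits of sizes [18, 6, 2, 1].
sign(π) = (−1)^{n − #cycles} = (−1)^{27−4} = (−1)^23 = -1.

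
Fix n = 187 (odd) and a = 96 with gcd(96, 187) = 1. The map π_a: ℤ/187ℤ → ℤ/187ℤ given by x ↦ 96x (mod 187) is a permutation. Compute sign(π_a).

+1

Orbit of 169 under x↦96x: [169, 142, 168, 46, 115, 7, 111]… (length divides ord_187(96)).
5 cycles of lengths [80, 80, 16, 10, 1].
5 cycles on 187: each ℓ→(−1)^(ℓ−1), product (−1)^182 = +1.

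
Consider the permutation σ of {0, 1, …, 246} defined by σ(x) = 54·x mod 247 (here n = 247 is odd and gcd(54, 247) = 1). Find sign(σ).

-1

Trace 245: π^k(245) = [245, 139, 96, 244, 85, 144, 119] for k=0..6.
The orbit structure of x ↦ 54x mod 247: 10 orbits of sizes [36, 36, 36, 36, 36, 36, 12, 9, 9, 1].
10 cycles on 247: each ℓ→(−1)^(ℓ−1), product (−1)^237 = -1.
(54|247)_J = -1 (Zolotarev's lemma cross-check).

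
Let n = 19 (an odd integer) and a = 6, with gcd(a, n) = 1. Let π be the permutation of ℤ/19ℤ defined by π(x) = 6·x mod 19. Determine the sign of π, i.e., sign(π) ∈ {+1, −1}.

+1

Trace 7: π^k(7) = [7, 4, 5, 11, 9, 16, 1] for k=0..6.
The orbit structure of x ↦ 6x mod 19: 3 orbits of sizes [9, 9, 1].
Σ(ℓ_i−1) = 19−3 = 16; sign = (−1)^16 = +1.
Check: (6/19) = +1 by Zolotarev.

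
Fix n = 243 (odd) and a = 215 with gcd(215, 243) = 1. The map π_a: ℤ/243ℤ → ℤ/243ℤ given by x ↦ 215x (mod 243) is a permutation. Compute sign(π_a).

Trace 53: π^k(53) = [53, 217, 242, 28, 188, 82, 134] for k=0..6.
The orbit structure of x ↦ 215x mod 243: 32 orbits of sizes [18, 18, 18, 18, 18, 18, 18, 18, 18, 6, 6, 6, 6, 6, 6, 6, 6, 6, 2, 2, 2, 2, 2, 2, 2, 2, 2, 2, 2, 2, 2, 1].
sign(π) = (−1)^{n − #cycles} = (−1)^{243−32} = (−1)^211 = -1.
Check: (215/243) = -1 by Zolotarev.

-1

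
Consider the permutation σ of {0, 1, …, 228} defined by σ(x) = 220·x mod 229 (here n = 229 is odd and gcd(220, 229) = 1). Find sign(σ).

+1

Trace 151: π^k(151) = [151, 15, 94, 70, 57, 174, 37] for k=0..6.
Cycle lengths of π_220 on ℤ/229ℤ: [114, 114, 1]; 3 cycles in total.
229 − 3 = 226 transpositions; sign(π) = (−1)^226 = +1.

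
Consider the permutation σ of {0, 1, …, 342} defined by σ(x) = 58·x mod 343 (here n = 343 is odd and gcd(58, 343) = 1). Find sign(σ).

+1

Start at x=197: 197 → 107 → 32 → 141 → 289 → 298 → 134 → … (one orbit).
Cycle type of π: 147×2 + 21×2 + 3×2 + 1; total 7 cycles.
7 cycles on 343: each ℓ→(−1)^(ℓ−1), product (−1)^336 = +1.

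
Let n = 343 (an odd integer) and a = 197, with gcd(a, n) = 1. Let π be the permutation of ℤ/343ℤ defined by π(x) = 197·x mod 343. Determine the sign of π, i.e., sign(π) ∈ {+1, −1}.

Start at x=50: 50 → 246 → 99 → 295 → 148 → 1 → 197 → 50 (one orbit).
Decompose π into cycles: lengths [7, 7, 7, 7, 7, 7, 7, 7, 7, 7, 7, 7, 7, 7, 7, 7, 7, 7, 7, 7, 7, 7, 7, 7, 7, 7, 7, 7, 7, 7, 7, 7, 7, 7, 7, 7, 7, 7, 7, 7, 7, 7, 1, 1, 1, 1, 1, 1, 1, 1, 1, 1, 1, 1, 1, 1, 1, 1, 1, 1, 1, 1, 1, 1, 1, 1, 1, 1, 1, 1, 1, 1, 1, 1, 1, 1, 1, 1, 1, 1, 1, 1, 1, 1, 1, 1, 1, 1, 1, 1, 1] (91 cycles, including the fixed point 0).
n − c = 343 − 91 = 252; sign = (−1)^252 = +1.

+1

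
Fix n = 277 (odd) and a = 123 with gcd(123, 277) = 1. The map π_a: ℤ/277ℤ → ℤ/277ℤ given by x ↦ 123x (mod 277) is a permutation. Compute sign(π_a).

Start at x=16: 16 → 29 → 243 → 250 → 3 → 92 → 236 → … (one orbit).
The orbit structure of x ↦ 123x mod 277: 3 orbits of sizes [138, 138, 1].
sign(π) = (−1)^{n − #cycles} = (−1)^{277−3} = (−1)^274 = +1.

+1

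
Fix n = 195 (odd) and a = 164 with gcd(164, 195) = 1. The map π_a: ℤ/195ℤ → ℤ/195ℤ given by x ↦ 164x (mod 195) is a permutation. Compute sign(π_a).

+1

Orbit of 181 under x↦164x: [181, 44, 1, 164]… (length divides ord_195(164)).
π_164 has 53 disjoint cycles with lengths [4, 4, 4, 4, 4, 4, 4, 4, 4, 4, 4, 4, 4, 4, 4, 4, 4, 4, 4, 4, 4, 4, 4, 4, 4, 4, 4, 4, 4, 4, 4, 4, 4, 4, 4, 4, 4, 4, 4, 4, 4, 4, 4, 4, 4, 2, 2, 2, 2, 2, 2, 2, 1] on {0,…,194}.
sign(π) = (−1)^{n − #cycles} = (−1)^{195−53} = (−1)^142 = +1.
Zolotarev: (164|195) = +1, matching the cycle-count sign.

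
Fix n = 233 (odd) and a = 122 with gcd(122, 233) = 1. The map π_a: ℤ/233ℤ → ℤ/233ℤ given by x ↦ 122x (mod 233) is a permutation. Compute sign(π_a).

Orbit of 141 under x↦122x: [141, 193, 13, 188, 102, 95, 173]… (length divides ord_233(122)).
The orbit structure of x ↦ 122x mod 233: 2 orbits of sizes [232, 1].
2 cycles on 233: each ℓ→(−1)^(ℓ−1), product (−1)^231 = -1.
Zolotarev: (122|233) = -1, matching the cycle-count sign.

-1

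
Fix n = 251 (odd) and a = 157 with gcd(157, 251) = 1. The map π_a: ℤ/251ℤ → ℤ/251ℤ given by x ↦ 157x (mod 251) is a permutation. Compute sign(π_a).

Start at x=246: 246 → 219 → 247 → 125 → 47 → 100 → 138 → … (one orbit).
π_157 has 6 disjoint cycles with lengths [50, 50, 50, 50, 50, 1] on {0,…,250}.
With 6 cycles on 251 points, sign = (−1)^{251−6} = -1.

-1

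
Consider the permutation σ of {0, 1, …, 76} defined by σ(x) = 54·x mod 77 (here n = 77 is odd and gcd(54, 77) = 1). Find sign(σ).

Orbit of 76 under x↦54x: [76, 23, 10, 1, 54, 67]… (length divides ord_77(54)).
Cycle type of π: 6×11 + 2×5 + 1; total 17 cycles.
17 cycles on 77: each ℓ→(−1)^(ℓ−1), product (−1)^60 = +1.

+1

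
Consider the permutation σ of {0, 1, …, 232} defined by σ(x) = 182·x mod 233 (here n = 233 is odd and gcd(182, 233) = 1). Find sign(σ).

+1

Trace 116: π^k(116) = [116, 142, 214, 37, 210, 8, 58] for k=0..6.
Cycle type of π: 58×4 + 1; total 5 cycles.
n − c = 233 − 5 = 228; sign = (−1)^228 = +1.
Via Zolotarev, sign(π_{182}) = (182|233) = +1.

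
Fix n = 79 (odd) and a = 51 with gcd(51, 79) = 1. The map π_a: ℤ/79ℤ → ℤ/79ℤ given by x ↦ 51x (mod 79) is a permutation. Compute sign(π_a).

Orbit of 62 under x↦51x: [62, 2, 23, 67, 20, 72, 38]… (length divides ord_79(51)).
The orbit structure of x ↦ 51x mod 79: 3 orbits of sizes [39, 39, 1].
With 3 cycles on 79 points, sign = (−1)^{79−3} = +1.

+1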